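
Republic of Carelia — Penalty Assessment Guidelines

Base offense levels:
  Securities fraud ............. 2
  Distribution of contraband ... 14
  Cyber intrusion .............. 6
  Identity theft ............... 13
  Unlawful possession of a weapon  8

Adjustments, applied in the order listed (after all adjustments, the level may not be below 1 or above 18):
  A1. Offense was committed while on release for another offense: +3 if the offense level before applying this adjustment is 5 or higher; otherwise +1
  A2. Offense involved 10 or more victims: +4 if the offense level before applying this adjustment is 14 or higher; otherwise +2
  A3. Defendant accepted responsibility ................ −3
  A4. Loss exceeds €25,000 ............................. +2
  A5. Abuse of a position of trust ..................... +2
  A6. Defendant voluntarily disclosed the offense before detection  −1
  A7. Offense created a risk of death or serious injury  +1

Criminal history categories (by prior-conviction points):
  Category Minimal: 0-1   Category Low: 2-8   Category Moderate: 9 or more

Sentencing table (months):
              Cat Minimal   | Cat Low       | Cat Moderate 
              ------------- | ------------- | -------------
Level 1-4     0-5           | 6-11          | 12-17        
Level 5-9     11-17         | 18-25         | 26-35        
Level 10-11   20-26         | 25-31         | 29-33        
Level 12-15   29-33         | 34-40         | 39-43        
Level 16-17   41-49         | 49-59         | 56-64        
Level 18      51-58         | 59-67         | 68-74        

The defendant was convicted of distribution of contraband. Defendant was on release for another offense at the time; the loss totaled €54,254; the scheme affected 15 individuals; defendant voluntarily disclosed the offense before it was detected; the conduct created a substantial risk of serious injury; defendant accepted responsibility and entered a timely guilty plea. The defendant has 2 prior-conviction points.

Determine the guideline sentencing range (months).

Base offense level for distribution of contraband: 14.
A1 applies (level before this adjustment is 14 ≥ 5, so +3): 14 + 3 = 17.
A2 applies (level before this adjustment is 17 ≥ 14, so +4): 17 + 4 = 21.
A3 applies: 21 − 3 = 18.
A4 applies: 18 + 2 = 20.
A6 applies: 20 − 1 = 19.
A7 applies: 19 + 1 = 20.
Level 20 exceeds the maximum of 18; capped at 18.
Final offense level: 18.
Criminal history: 2 prior points → Category Low (2-8).
Level 18 falls in the 18 band.
Grid: Level 18 × Category Low = 59-67 months.

59-67 months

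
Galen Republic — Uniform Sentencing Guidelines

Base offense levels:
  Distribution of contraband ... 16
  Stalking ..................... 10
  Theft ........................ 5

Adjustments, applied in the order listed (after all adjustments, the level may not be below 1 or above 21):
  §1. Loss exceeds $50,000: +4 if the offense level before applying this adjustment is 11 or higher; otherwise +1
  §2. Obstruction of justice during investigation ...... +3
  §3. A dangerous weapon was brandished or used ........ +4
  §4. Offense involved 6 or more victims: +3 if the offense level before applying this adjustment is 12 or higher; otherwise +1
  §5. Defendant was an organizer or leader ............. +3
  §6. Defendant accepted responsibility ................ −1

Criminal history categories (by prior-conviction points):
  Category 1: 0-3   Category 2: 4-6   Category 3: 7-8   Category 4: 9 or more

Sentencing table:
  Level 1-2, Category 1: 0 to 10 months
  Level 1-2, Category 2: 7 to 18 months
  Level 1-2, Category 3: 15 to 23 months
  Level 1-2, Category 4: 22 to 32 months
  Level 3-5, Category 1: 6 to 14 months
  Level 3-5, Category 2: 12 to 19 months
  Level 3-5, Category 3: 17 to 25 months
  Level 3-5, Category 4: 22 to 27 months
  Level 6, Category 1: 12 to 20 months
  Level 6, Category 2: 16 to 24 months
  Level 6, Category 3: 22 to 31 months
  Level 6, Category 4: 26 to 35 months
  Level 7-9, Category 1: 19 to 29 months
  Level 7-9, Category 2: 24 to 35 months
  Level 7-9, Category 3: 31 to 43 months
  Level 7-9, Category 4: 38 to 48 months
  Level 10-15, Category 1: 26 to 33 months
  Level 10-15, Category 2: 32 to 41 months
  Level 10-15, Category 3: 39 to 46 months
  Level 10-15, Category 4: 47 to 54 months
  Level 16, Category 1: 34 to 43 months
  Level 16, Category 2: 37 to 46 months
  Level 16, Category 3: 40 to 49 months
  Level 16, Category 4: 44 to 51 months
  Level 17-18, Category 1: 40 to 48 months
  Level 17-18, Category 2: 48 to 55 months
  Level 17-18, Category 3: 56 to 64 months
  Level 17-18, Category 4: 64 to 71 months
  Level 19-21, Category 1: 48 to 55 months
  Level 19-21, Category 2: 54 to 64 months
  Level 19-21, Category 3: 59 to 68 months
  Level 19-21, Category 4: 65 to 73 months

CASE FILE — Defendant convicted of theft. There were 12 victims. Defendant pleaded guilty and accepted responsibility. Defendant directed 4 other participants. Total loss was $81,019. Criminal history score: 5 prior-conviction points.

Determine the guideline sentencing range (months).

24-35 months

Base offense level for theft: 5.
§1 applies (level before this adjustment is 5 < 11, so +1): 5 + 1 = 6.
§4 applies (level before this adjustment is 6 < 12, so +1): 6 + 1 = 7.
§5 applies: 7 + 3 = 10.
§6 applies: 10 − 1 = 9.
Final offense level: 9.
Criminal history: 5 prior points → Category 2 (4-6).
Level 9 falls in the 7-9 band.
Grid: Level 7-9 × Category 2 = 24-35 months.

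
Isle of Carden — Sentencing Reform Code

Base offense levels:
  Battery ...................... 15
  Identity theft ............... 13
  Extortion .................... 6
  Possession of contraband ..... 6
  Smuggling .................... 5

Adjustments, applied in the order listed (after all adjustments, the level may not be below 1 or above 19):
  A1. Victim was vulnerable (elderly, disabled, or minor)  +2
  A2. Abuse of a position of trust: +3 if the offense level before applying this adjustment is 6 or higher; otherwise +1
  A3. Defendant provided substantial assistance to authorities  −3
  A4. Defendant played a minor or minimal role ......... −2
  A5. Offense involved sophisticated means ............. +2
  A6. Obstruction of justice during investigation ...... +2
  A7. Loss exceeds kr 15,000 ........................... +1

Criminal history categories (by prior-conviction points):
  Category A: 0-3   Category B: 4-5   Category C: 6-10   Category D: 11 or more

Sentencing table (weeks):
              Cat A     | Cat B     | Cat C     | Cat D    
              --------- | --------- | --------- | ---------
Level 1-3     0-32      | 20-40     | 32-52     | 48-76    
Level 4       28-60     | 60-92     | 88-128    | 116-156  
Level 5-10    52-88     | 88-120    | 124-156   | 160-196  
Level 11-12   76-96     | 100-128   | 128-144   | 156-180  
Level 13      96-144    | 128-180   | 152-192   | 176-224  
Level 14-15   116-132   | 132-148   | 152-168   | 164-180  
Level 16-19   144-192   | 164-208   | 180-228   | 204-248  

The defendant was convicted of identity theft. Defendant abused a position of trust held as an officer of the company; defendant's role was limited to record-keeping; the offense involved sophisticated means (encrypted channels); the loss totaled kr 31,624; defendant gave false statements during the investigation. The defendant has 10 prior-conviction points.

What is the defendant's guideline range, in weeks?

Base offense level for identity theft: 13.
A1 does not apply.
A2 applies (level before this adjustment is 13 ≥ 6, so +3): 13 + 3 = 16.
A4 applies: 16 − 2 = 14.
A5 applies: 14 + 2 = 16.
A6 applies: 16 + 2 = 18.
A7 applies: 18 + 1 = 19.
Final offense level: 19.
Criminal history: 10 prior points → Category C (6-10).
Level 19 falls in the 16-19 band.
Grid: Level 16-19 × Category C = 180-228 weeks.

180-228 weeks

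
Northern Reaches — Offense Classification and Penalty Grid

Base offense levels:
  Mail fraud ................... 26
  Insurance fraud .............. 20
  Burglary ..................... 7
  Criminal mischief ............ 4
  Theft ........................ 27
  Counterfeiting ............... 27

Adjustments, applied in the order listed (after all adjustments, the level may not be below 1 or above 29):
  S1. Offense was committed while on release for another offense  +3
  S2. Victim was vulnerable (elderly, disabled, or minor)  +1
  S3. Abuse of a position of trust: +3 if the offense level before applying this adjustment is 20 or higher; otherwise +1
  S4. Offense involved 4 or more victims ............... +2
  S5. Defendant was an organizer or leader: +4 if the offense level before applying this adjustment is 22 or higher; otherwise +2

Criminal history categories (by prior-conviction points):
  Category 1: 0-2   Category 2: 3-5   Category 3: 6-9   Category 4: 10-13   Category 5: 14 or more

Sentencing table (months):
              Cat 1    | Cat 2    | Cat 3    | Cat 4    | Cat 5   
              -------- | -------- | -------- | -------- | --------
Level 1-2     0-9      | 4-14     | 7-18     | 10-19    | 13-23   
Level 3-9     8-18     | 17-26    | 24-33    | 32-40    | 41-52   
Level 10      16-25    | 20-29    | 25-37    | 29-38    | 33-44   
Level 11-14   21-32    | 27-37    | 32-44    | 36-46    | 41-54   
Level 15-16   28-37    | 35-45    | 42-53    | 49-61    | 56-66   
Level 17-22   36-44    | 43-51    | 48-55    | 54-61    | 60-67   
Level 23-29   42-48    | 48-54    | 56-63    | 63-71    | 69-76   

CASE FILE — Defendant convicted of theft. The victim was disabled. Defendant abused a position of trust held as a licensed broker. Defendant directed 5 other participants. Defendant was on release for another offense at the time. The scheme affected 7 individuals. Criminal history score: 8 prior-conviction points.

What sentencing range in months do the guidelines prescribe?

56-63 months

Base offense level for theft: 27.
S1 applies: 27 + 3 = 30.
S2 applies: 30 + 1 = 31.
S3 applies (level before this adjustment is 31 ≥ 20, so +3): 31 + 3 = 34.
S4 applies: 34 + 2 = 36.
S5 applies (level before this adjustment is 36 ≥ 22, so +4): 36 + 4 = 40.
Level 40 exceeds the maximum of 29; capped at 29.
Final offense level: 29.
Criminal history: 8 prior points → Category 3 (6-9).
Level 29 falls in the 23-29 band.
Grid: Level 23-29 × Category 3 = 56-63 months.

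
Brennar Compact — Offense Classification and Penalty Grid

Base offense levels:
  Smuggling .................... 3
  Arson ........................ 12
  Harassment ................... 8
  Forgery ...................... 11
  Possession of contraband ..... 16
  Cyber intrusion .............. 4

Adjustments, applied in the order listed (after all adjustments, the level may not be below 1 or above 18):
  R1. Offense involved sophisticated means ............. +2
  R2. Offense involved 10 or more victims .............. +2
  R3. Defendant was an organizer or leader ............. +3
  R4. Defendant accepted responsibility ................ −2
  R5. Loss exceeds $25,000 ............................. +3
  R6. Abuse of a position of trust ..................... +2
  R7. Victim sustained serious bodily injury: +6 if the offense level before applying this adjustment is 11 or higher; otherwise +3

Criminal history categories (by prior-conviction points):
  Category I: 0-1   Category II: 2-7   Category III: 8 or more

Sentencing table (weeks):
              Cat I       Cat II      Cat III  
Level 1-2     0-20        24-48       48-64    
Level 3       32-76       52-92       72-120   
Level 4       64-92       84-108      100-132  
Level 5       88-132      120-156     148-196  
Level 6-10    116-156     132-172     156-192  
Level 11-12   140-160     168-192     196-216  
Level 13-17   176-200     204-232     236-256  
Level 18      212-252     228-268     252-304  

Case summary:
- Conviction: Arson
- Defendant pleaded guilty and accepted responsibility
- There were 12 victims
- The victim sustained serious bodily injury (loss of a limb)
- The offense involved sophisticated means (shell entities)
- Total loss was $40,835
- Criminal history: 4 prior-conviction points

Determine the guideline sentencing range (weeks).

228-268 weeks

Base offense level for arson: 12.
R1 applies: 12 + 2 = 14.
R2 applies: 14 + 2 = 16.
R3 does not apply.
R4 applies: 16 − 2 = 14.
R5 applies: 14 + 3 = 17.
R6 does not apply.
R7 applies (level before this adjustment is 17 ≥ 11, so +6): 17 + 6 = 23.
Level 23 exceeds the maximum of 18; capped at 18.
Final offense level: 18.
Criminal history: 4 prior points → Category II (2-7).
Level 18 falls in the 18 band.
Grid: Level 18 × Category II = 228-268 weeks.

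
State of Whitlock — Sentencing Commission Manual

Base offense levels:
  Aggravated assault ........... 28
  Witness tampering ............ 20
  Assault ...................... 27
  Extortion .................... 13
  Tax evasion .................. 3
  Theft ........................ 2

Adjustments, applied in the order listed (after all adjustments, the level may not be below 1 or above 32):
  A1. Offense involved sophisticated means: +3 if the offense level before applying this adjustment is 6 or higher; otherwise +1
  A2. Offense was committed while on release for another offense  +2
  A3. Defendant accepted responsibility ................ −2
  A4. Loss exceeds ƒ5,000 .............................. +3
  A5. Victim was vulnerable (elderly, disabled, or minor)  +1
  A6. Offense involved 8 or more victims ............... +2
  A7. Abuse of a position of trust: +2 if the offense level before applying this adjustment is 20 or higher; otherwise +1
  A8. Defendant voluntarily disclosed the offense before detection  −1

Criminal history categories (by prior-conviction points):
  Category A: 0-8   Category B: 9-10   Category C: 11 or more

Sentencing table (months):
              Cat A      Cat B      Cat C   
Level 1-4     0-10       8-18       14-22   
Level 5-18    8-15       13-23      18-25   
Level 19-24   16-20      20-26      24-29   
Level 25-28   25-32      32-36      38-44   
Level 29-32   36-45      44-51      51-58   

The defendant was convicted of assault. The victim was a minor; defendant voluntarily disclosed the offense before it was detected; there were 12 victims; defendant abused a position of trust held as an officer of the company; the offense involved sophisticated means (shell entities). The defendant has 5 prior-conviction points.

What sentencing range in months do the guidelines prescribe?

36-45 months

Base offense level for assault: 27.
A1 applies (level before this adjustment is 27 ≥ 6, so +3): 27 + 3 = 30.
A4 does not apply.
A5 applies: 30 + 1 = 31.
A6 applies: 31 + 2 = 33.
A7 applies (level before this adjustment is 33 ≥ 20, so +2): 33 + 2 = 35.
A8 applies: 35 − 1 = 34.
Level 34 exceeds the maximum of 32; capped at 32.
Final offense level: 32.
Criminal history: 5 prior points → Category A (0-8).
Level 32 falls in the 29-32 band.
Grid: Level 29-32 × Category A = 36-45 months.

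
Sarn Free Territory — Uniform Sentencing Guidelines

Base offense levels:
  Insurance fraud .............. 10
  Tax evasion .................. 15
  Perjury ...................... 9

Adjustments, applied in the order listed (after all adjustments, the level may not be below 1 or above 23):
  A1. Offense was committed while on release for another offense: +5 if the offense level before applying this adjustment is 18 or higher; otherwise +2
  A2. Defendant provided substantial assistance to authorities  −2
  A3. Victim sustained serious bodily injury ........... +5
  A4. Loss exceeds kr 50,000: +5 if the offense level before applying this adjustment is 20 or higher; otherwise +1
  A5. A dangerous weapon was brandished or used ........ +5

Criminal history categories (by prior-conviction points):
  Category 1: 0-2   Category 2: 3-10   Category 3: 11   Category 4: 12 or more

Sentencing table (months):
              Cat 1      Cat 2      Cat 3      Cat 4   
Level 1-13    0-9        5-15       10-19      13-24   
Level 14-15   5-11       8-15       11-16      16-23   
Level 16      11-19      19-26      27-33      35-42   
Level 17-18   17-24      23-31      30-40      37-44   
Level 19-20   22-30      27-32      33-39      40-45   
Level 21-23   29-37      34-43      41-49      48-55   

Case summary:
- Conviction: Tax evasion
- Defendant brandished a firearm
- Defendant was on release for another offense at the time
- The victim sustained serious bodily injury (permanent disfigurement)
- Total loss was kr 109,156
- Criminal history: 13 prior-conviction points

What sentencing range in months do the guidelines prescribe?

Base offense level for tax evasion: 15.
A1 applies (level before this adjustment is 15 < 18, so +2): 15 + 2 = 17.
A3 applies: 17 + 5 = 22.
A4 applies (level before this adjustment is 22 ≥ 20, so +5): 22 + 5 = 27.
A5 applies: 27 + 5 = 32.
Level 32 exceeds the maximum of 23; capped at 23.
Final offense level: 23.
Criminal history: 13 prior points → Category 4 (12+).
Level 23 falls in the 21-23 band.
Grid: Level 21-23 × Category 4 = 48-55 months.

48-55 months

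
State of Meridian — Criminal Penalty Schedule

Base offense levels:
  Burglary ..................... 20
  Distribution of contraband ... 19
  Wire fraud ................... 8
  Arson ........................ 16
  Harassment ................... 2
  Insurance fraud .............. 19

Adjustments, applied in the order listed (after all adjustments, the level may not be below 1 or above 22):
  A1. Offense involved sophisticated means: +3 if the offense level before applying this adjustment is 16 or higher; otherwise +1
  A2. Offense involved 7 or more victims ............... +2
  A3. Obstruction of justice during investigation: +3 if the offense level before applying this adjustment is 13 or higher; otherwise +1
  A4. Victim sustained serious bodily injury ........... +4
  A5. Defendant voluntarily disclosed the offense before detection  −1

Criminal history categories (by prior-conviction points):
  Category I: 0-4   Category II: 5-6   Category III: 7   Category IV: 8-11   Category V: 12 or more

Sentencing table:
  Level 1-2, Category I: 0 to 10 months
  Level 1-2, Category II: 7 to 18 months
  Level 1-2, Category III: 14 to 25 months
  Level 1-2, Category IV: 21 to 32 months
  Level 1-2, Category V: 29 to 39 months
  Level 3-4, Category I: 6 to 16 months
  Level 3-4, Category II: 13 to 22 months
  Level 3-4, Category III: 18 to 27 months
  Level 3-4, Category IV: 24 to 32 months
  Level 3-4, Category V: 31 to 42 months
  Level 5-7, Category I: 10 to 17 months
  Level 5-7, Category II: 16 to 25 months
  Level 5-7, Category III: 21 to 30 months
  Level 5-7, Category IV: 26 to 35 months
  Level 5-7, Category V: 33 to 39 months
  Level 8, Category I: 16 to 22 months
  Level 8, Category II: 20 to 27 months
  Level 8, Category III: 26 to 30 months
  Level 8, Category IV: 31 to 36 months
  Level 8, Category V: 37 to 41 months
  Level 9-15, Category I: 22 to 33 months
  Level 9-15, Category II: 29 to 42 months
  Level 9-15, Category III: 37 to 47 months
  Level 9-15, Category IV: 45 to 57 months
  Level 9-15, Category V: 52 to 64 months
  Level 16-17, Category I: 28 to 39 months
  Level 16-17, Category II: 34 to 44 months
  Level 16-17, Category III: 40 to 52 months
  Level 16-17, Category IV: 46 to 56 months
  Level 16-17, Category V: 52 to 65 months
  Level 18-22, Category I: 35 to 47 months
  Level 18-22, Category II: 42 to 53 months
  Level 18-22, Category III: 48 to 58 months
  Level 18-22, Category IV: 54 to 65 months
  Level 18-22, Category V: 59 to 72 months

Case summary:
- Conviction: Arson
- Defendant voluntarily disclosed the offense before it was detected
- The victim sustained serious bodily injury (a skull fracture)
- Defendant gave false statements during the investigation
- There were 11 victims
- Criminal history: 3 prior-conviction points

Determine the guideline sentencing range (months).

35-47 months

Base offense level for arson: 16.
A1 does not apply.
A2 applies: 16 + 2 = 18.
A3 applies (level before this adjustment is 18 ≥ 13, so +3): 18 + 3 = 21.
A4 applies: 21 + 4 = 25.
A5 applies: 25 − 1 = 24.
Level 24 exceeds the maximum of 22; capped at 22.
Final offense level: 22.
Criminal history: 3 prior points → Category I (0-4).
Level 22 falls in the 18-22 band.
Grid: Level 18-22 × Category I = 35-47 months.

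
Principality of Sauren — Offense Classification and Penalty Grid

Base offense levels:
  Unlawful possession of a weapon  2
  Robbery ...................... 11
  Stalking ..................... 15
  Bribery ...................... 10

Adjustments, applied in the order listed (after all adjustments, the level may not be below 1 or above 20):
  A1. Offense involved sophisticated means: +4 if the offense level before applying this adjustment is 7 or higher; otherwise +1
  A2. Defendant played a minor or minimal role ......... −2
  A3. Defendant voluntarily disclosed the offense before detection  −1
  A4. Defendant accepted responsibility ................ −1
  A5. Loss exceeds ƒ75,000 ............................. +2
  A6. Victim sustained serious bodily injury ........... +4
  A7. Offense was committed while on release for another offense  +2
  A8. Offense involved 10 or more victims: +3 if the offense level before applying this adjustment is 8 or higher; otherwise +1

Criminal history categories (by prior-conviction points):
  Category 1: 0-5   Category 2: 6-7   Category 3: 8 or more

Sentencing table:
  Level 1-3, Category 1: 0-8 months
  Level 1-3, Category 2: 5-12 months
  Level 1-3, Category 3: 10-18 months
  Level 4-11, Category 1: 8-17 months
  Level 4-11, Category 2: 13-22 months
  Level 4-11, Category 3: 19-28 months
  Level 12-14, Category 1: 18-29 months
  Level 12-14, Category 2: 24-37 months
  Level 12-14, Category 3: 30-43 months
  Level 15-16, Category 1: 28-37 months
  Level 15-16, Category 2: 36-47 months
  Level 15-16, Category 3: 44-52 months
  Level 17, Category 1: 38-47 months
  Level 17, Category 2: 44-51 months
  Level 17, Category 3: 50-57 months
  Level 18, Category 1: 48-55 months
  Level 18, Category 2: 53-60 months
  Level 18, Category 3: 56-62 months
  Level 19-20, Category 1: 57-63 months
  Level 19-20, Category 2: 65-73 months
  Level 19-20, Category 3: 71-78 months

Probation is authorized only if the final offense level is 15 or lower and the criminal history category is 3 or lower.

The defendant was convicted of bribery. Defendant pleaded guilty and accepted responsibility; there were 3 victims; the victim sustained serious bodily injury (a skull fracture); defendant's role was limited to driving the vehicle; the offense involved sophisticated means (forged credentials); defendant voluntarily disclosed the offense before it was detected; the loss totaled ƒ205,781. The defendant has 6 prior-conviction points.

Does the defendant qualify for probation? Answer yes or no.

Base offense level for bribery: 10.
A1 applies (level before this adjustment is 10 ≥ 7, so +4): 10 + 4 = 14.
A2 applies: 14 − 2 = 12.
A3 applies: 12 − 1 = 11.
A4 applies: 11 − 1 = 10.
A5 applies: 10 + 2 = 12.
A6 applies: 12 + 4 = 16.
A7 does not apply.
Final offense level: 16.
Criminal history: 6 prior points → Category 2 (6-7).
Level 16 falls in the 15-16 band.
Grid: Level 15-16 × Category 2 = 36-47 months.
Probation check: level 16 > 15 and category 2 ≤ 3 → not eligible.

No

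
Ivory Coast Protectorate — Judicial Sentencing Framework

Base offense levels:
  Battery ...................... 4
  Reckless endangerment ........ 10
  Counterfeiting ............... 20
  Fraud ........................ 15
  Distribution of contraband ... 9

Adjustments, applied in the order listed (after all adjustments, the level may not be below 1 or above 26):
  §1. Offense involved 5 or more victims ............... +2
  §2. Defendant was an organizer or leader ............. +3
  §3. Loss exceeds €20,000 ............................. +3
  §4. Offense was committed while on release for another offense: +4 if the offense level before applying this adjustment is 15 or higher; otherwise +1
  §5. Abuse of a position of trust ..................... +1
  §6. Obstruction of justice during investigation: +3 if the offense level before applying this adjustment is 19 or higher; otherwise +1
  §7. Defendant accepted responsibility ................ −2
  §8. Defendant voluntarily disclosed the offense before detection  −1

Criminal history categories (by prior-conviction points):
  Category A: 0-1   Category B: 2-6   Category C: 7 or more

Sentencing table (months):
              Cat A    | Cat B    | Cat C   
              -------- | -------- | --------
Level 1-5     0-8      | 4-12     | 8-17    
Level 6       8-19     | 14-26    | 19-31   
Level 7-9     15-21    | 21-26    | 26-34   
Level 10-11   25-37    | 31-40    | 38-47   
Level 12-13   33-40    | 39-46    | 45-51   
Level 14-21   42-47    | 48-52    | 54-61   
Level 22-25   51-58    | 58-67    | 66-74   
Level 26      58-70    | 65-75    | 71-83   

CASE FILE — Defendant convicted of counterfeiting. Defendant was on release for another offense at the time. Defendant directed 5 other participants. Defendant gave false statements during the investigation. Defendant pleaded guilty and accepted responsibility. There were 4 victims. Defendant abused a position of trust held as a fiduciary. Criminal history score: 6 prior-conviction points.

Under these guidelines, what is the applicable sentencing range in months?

65-75 months

Base offense level for counterfeiting: 20.
§2 applies: 20 + 3 = 23.
§4 applies (level before this adjustment is 23 ≥ 15, so +4): 23 + 4 = 27.
§5 applies: 27 + 1 = 28.
§6 applies (level before this adjustment is 28 ≥ 19, so +3): 28 + 3 = 31.
§7 applies: 31 − 2 = 29.
Level 29 exceeds the maximum of 26; capped at 26.
Final offense level: 26.
Criminal history: 6 prior points → Category B (2-6).
Level 26 falls in the 26 band.
Grid: Level 26 × Category B = 65-75 months.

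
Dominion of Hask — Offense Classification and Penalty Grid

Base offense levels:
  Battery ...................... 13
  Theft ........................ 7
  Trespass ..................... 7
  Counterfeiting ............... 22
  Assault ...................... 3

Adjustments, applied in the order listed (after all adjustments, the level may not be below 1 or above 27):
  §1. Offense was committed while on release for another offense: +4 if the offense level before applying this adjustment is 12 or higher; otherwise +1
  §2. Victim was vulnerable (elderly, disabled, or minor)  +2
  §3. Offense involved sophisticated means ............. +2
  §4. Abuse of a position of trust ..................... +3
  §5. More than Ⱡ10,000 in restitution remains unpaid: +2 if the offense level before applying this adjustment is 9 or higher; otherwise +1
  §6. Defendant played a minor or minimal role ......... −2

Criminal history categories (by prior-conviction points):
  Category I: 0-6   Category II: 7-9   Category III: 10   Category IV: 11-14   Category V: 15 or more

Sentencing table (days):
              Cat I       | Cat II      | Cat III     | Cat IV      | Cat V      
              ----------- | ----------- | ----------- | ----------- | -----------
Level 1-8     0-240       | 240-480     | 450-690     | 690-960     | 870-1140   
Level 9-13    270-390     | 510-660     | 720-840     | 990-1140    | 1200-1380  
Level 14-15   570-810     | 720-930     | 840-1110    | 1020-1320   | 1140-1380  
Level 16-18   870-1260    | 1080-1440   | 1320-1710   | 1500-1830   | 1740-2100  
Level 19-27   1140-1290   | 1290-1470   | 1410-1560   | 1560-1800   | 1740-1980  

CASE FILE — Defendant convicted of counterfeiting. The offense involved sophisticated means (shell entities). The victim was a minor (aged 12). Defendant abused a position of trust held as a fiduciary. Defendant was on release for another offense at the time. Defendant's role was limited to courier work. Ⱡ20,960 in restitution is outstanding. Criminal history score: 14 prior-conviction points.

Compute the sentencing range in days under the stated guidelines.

1560-1800 days

Base offense level for counterfeiting: 22.
§1 applies (level before this adjustment is 22 ≥ 12, so +4): 22 + 4 = 26.
§2 applies: 26 + 2 = 28.
§3 applies: 28 + 2 = 30.
§4 applies: 30 + 3 = 33.
§5 applies (level before this adjustment is 33 ≥ 9, so +2): 33 + 2 = 35.
§6 applies: 35 − 2 = 33.
Level 33 exceeds the maximum of 27; capped at 27.
Final offense level: 27.
Criminal history: 14 prior points → Category IV (11-14).
Level 27 falls in the 19-27 band.
Grid: Level 19-27 × Category IV = 1560-1800 days.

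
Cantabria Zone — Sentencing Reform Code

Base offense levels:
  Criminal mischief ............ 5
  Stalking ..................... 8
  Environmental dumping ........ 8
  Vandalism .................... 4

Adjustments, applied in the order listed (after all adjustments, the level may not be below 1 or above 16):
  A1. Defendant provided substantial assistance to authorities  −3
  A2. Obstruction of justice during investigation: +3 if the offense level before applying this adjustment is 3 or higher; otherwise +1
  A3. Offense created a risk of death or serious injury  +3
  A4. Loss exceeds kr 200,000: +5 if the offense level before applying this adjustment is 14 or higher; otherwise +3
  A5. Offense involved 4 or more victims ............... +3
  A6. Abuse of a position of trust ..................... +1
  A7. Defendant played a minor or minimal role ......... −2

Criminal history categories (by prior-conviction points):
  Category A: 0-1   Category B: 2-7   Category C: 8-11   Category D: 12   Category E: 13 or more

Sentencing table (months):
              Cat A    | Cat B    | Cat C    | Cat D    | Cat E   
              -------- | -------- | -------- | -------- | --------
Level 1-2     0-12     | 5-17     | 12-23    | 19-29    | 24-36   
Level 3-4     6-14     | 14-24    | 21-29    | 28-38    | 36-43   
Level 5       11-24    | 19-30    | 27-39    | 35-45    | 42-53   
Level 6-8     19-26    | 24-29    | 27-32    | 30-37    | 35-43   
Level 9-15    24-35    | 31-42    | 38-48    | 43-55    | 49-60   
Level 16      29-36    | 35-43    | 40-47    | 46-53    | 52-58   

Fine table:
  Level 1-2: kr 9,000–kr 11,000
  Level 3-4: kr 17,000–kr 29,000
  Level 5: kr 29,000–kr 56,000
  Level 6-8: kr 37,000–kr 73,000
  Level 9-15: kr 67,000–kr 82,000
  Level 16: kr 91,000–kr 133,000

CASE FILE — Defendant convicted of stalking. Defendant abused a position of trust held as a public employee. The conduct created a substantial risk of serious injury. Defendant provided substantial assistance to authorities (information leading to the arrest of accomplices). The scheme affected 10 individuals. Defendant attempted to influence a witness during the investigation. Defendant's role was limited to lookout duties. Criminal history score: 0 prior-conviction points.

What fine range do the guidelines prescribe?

Base offense level for stalking: 8.
A1 applies: 8 − 3 = 5.
A2 applies (level before this adjustment is 5 ≥ 3, so +3): 5 + 3 = 8.
A3 applies: 8 + 3 = 11.
A4 does not apply.
A5 applies: 11 + 3 = 14.
A6 applies: 14 + 1 = 15.
A7 applies: 15 − 2 = 13.
Final offense level: 13.
Level 13 falls in the 9-15 band.
Fine table: Level 9-15 → kr 67,000–kr 82,000.

kr 67,000–kr 82,000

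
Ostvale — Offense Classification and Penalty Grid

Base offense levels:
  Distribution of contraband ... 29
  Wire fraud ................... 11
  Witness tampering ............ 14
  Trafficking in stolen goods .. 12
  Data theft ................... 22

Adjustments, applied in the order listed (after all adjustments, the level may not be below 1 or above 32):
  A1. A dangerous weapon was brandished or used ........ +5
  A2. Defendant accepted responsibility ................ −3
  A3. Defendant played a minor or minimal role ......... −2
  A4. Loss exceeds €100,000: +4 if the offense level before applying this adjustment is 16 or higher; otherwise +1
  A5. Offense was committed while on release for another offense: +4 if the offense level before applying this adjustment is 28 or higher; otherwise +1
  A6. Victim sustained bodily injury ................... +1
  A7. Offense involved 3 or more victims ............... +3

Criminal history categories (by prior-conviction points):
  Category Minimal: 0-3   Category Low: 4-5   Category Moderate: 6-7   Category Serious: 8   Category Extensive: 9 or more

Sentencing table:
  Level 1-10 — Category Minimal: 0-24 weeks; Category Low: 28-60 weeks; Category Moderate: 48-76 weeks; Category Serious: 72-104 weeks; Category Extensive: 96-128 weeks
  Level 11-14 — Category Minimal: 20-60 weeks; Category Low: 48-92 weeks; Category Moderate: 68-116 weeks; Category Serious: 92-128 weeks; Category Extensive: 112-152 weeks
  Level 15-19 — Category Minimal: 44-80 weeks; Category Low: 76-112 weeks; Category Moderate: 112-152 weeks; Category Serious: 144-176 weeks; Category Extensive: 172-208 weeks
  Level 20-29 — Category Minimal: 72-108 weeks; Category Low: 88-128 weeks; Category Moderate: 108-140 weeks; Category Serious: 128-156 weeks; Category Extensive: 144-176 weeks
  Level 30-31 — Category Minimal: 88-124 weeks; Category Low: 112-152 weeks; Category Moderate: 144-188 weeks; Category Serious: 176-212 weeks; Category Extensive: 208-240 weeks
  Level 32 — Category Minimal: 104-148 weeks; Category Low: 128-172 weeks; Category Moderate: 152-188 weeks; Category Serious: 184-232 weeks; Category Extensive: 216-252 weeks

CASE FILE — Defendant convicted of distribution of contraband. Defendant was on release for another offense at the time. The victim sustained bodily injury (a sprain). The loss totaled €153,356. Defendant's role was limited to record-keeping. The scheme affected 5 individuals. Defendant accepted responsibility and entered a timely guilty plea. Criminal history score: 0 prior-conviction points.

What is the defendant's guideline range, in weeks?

104-148 weeks

Base offense level for distribution of contraband: 29.
A2 applies: 29 − 3 = 26.
A3 applies: 26 − 2 = 24.
A4 applies (level before this adjustment is 24 ≥ 16, so +4): 24 + 4 = 28.
A5 applies (level before this adjustment is 28 ≥ 28, so +4): 28 + 4 = 32.
A6 applies: 32 + 1 = 33.
A7 applies: 33 + 3 = 36.
Level 36 exceeds the maximum of 32; capped at 32.
Final offense level: 32.
Criminal history: 0 prior points → Category Minimal (0-3).
Level 32 falls in the 32 band.
Grid: Level 32 × Category Minimal = 104-148 weeks.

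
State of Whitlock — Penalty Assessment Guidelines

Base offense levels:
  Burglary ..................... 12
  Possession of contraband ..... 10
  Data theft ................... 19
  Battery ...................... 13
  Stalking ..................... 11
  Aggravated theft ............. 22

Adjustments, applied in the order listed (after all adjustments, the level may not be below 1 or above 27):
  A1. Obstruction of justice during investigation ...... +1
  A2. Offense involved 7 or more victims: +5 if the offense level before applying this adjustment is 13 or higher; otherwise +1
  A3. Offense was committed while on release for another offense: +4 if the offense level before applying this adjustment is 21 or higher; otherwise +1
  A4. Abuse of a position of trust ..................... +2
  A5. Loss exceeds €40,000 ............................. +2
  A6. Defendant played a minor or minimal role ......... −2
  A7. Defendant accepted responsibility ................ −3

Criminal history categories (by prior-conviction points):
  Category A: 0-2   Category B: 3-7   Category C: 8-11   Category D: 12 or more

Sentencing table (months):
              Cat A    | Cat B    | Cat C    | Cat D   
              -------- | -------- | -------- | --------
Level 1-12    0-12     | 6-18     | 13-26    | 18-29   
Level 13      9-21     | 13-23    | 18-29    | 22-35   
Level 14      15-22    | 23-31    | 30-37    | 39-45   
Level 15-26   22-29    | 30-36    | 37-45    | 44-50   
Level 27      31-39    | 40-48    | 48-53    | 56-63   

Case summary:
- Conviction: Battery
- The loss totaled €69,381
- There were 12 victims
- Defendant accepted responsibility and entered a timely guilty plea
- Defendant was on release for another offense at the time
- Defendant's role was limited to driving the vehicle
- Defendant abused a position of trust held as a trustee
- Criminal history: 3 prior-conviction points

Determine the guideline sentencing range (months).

Base offense level for battery: 13.
A1 does not apply.
A2 applies (level before this adjustment is 13 ≥ 13, so +5): 13 + 5 = 18.
A3 applies (level before this adjustment is 18 < 21, so +1): 18 + 1 = 19.
A4 applies: 19 + 2 = 21.
A5 applies: 21 + 2 = 23.
A6 applies: 23 − 2 = 21.
A7 applies: 21 − 3 = 18.
Final offense level: 18.
Criminal history: 3 prior points → Category B (3-7).
Level 18 falls in the 15-26 band.
Grid: Level 15-26 × Category B = 30-36 months.

30-36 months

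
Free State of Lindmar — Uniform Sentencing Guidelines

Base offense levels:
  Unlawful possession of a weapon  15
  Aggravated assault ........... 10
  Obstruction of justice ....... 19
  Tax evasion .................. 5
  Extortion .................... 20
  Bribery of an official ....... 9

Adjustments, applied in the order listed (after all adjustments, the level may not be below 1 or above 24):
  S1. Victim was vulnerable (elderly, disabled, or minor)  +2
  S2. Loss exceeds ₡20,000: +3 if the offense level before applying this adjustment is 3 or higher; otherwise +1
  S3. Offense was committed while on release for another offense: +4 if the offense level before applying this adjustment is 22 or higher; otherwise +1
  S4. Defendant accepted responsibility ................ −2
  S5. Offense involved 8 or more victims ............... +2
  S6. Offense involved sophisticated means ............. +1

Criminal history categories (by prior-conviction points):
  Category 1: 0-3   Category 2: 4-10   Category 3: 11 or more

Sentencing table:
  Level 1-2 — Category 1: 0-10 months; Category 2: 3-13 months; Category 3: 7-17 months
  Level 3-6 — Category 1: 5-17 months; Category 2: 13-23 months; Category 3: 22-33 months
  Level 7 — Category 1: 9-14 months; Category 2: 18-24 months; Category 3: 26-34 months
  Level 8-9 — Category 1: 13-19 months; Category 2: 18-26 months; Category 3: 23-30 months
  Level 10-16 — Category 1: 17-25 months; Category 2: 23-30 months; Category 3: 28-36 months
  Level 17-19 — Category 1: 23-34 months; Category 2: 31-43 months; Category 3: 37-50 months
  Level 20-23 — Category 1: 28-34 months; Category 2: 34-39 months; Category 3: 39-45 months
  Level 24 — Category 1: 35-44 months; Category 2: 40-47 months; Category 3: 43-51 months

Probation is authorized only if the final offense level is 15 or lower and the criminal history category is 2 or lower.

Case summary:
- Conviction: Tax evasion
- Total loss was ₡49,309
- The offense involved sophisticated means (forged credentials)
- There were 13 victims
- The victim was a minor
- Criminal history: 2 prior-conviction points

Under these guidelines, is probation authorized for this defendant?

Base offense level for tax evasion: 5.
S1 applies: 5 + 2 = 7.
S2 applies (level before this adjustment is 7 ≥ 3, so +3): 7 + 3 = 10.
S3 does not apply.
S4 does not apply.
S5 applies: 10 + 2 = 12.
S6 applies: 12 + 1 = 13.
Final offense level: 13.
Criminal history: 2 prior points → Category 1 (0-3).
Level 13 falls in the 10-16 band.
Grid: Level 10-16 × Category 1 = 17-25 months.
Probation check: level 13 ≤ 15 and category 1 ≤ 2 → eligible.

Yes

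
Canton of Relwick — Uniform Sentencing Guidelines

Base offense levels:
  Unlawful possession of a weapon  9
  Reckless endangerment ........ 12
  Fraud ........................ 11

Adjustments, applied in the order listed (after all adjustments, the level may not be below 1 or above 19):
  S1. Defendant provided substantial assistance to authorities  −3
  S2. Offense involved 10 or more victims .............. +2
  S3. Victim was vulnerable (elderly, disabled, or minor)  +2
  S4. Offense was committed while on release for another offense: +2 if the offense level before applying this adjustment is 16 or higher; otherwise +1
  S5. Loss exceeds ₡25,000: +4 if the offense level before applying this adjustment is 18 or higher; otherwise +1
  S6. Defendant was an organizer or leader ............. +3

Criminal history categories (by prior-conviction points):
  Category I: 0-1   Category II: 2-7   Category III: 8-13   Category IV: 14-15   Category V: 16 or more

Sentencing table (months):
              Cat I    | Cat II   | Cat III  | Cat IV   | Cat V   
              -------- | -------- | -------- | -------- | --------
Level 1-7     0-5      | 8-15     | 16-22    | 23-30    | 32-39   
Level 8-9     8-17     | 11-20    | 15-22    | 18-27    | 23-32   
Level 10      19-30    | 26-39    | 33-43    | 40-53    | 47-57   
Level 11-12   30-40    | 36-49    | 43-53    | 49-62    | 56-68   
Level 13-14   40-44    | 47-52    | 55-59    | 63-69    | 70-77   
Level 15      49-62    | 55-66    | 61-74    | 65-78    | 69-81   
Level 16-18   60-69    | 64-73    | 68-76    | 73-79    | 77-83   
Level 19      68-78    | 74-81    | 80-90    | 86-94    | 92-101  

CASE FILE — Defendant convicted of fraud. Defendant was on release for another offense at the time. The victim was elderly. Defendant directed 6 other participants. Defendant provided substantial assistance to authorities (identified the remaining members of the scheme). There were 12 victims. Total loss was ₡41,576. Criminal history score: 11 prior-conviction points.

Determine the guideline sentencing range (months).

68-76 months

Base offense level for fraud: 11.
S1 applies: 11 − 3 = 8.
S2 applies: 8 + 2 = 10.
S3 applies: 10 + 2 = 12.
S4 applies (level before this adjustment is 12 < 16, so +1): 12 + 1 = 13.
S5 applies (level before this adjustment is 13 < 18, so +1): 13 + 1 = 14.
S6 applies: 14 + 3 = 17.
Final offense level: 17.
Criminal history: 11 prior points → Category III (8-13).
Level 17 falls in the 16-18 band.
Grid: Level 16-18 × Category III = 68-76 months.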